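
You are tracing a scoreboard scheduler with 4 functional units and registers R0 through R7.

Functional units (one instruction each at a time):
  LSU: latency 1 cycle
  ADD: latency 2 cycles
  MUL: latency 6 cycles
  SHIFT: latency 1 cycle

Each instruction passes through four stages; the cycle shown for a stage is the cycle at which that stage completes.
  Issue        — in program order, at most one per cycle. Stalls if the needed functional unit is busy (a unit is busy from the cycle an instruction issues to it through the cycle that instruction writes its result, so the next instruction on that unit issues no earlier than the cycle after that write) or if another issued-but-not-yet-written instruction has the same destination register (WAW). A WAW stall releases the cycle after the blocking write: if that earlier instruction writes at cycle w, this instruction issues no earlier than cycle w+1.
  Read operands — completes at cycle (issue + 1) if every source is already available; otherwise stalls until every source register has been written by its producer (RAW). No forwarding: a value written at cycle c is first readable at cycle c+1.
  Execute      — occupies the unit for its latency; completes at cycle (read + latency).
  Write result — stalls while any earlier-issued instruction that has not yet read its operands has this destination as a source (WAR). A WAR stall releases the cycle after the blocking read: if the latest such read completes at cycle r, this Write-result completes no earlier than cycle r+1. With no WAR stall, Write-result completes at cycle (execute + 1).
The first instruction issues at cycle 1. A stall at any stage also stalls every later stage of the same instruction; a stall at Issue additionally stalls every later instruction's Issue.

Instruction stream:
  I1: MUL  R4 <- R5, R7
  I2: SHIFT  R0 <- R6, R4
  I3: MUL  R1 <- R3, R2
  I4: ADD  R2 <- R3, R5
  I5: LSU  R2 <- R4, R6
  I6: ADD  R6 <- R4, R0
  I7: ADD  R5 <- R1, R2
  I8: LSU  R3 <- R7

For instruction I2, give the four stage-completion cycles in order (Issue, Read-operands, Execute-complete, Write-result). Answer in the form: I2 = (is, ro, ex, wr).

I2 = (2, 10, 11, 12)

[1] issue I1 (MUL)
[2] I1 read-ops; issue I2 (SHIFT)
[8] I1 finished on MUL
[9] I1→R4
[10] I2 read-ops; issue I3 (MUL)
[11] I2 finished on SHIFT; I3 read-ops; issue I4 (ADD)
[12] I2→R0; I4 read-ops
[14] I4 finished on ADD
[15] I4→R2
[16] issue I5 (LSU)
[17] I3 finished on MUL; I5 read-ops; issue I6 (ADD)
[18] I3→R1; I5 finished on LSU; I6 read-ops
[19] I5→R2
[20] I6 finished on ADD
[21] I6→R6
[22] issue I7 (ADD)
[23] I7 read-ops; issue I8 (LSU)
[24] I8 read-ops
[25] I7 finished on ADD; I8 finished on LSU
[26] I7→R5; I8→R3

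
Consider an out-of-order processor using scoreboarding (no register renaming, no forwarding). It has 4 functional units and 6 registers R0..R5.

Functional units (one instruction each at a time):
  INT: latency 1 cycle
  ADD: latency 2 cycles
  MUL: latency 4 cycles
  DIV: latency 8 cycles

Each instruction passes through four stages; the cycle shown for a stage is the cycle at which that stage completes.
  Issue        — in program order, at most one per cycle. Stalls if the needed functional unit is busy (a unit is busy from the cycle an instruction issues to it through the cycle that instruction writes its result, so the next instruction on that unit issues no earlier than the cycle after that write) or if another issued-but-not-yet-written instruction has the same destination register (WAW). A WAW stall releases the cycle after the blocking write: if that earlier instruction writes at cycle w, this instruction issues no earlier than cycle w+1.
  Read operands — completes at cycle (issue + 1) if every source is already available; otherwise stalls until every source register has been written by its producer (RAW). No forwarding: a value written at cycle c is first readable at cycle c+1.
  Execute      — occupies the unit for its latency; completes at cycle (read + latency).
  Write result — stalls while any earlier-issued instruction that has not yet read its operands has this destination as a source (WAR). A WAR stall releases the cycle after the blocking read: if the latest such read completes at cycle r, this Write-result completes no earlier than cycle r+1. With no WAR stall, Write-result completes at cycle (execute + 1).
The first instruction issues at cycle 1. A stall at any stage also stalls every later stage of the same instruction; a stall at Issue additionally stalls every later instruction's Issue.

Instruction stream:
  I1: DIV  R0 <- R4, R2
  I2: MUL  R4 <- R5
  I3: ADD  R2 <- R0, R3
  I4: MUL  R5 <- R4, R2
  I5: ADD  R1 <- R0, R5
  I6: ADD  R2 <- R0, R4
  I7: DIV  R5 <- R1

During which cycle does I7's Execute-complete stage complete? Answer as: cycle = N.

  I1 | 1 | 2 | 10 | 11
  I2 | 2 | 3 | 7 | 8
  I3 | 3 | 12 | 14 | 15   RAW R0: wait I1 write@11
  I4 | 9 | 16 | 20 | 21   struct: MUL busy until I2 writes@8 · RAW R2: wait I3 write@15
  I5 | 16 | 22 | 24 | 25   struct: ADD busy until I3 writes@15 · RAW R5: wait I4 write@21
  I6 | 26 | 27 | 29 | 30   struct: ADD busy until I5 writes@25
  I7 | 27 | 28 | 36 | 37

cycle = 36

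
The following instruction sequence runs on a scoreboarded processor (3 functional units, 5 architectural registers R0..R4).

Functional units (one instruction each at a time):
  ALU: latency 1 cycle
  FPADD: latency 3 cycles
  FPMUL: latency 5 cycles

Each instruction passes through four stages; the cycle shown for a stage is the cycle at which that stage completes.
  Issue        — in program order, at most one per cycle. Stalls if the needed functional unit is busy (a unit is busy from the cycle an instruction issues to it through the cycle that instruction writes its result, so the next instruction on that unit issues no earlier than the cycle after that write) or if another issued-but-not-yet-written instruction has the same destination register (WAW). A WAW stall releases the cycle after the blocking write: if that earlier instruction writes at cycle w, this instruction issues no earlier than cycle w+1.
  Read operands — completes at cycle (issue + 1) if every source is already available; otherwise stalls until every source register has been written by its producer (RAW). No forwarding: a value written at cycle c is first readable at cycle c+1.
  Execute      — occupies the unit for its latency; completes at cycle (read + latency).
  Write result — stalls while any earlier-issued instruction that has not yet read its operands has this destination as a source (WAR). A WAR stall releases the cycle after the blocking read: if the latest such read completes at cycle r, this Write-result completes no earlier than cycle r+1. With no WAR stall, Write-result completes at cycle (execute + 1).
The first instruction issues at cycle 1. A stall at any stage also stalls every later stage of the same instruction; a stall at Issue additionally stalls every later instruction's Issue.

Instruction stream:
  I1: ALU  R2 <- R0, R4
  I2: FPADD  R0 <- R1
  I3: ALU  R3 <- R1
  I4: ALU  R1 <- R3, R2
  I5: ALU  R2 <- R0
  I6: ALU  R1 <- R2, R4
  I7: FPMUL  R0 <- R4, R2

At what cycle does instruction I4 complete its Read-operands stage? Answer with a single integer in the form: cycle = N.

t=1  I1 dispatched to ALU
t=2  I1 operands ready | I2 dispatched to FPADD
t=3  I1 complete | I2 operands ready
t=4  R2←I1
t=5  I3 dispatched to ALU
t=6  I2 complete | I3 operands ready
t=7  R0←I2 | I3 complete
t=8  R3←I3
t=9  I4 dispatched to ALU
t=10  I4 operands ready
t=11  I4 complete
t=12  R1←I4
t=13  I5 dispatched to ALU
t=14  I5 operands ready
t=15  I5 complete
t=16  R2←I5
t=17  I6 dispatched to ALU
t=18  I6 operands ready | I7 dispatched to FPMUL
t=19  I6 complete | I7 operands ready
t=20  R1←I6
t=24  I7 complete
t=25  R0←I7

cycle = 10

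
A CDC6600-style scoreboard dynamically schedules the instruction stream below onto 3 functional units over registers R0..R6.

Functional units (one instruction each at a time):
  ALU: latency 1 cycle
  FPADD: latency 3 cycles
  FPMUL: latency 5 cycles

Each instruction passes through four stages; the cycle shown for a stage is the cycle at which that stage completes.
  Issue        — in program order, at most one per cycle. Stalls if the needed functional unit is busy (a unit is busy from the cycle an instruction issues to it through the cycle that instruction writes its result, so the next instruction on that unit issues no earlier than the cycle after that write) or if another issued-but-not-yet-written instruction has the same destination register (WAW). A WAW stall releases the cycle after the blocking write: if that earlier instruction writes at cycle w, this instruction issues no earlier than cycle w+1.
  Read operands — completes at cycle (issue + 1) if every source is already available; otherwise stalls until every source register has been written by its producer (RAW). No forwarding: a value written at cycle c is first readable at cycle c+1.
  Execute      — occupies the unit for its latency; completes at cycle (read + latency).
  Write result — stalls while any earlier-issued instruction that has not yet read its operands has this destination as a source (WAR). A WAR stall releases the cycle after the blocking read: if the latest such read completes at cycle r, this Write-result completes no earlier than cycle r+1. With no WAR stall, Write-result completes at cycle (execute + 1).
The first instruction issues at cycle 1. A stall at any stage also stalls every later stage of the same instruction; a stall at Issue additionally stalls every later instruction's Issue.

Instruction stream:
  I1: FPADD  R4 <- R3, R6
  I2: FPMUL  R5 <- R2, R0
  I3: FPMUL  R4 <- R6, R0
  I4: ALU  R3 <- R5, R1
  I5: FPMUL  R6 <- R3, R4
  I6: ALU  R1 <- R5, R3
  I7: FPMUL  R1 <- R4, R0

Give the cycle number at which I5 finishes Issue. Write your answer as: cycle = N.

1) issue 1, read 2, done 5, write 6
2) issue 2, read 3, done 8, write 9
3) issue 10, read 11, done 16, write 17  <struct: FPMUL busy until I2 writes@9>
4) issue 11, read 12, done 13, write 14
5) issue 18, read 19, done 24, write 25  <struct: FPMUL busy until I3 writes@17>
6) issue 19, read 20, done 21, write 22
7) issue 26, read 27, done 32, write 33  <struct: FPMUL busy until I5 writes@25>

cycle = 18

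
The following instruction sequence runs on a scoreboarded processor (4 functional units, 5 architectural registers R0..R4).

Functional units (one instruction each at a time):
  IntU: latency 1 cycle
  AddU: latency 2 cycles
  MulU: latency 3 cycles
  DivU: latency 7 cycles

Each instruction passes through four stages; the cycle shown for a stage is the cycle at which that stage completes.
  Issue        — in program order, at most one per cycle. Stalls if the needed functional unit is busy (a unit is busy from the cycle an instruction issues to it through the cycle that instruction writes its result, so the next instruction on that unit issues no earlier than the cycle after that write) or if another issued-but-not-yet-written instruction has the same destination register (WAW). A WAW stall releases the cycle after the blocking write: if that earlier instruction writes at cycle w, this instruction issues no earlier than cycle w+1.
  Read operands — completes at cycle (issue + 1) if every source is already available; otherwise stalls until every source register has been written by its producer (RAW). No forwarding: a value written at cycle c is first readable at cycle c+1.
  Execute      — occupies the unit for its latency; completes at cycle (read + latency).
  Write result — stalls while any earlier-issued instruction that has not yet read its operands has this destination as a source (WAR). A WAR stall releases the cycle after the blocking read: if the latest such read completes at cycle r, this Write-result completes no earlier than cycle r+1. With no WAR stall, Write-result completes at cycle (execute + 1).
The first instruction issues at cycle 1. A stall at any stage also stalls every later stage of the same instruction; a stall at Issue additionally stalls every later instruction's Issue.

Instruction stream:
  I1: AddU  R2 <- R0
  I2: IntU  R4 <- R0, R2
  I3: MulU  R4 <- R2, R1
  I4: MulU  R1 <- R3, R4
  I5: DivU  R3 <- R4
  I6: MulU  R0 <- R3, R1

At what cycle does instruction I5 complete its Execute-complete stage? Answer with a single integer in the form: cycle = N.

t=1  I1 issues→AddU
t=2  I1 reads; I2 issues→IntU
t=4  I1 exec-done
t=5  I1 writes R2
t=6  I2 reads
t=7  I2 exec-done
t=8  I2 writes R4
t=9  I3 issues→MulU
t=10  I3 reads
t=13  I3 exec-done
t=14  I3 writes R4
t=15  I4 issues→MulU
t=16  I4 reads; I5 issues→DivU
t=17  I5 reads
t=19  I4 exec-done
t=20  I4 writes R1
t=21  I6 issues→MulU
t=24  I5 exec-done
t=25  I5 writes R3
t=26  I6 reads
t=29  I6 exec-done
t=30  I6 writes R0

cycle = 24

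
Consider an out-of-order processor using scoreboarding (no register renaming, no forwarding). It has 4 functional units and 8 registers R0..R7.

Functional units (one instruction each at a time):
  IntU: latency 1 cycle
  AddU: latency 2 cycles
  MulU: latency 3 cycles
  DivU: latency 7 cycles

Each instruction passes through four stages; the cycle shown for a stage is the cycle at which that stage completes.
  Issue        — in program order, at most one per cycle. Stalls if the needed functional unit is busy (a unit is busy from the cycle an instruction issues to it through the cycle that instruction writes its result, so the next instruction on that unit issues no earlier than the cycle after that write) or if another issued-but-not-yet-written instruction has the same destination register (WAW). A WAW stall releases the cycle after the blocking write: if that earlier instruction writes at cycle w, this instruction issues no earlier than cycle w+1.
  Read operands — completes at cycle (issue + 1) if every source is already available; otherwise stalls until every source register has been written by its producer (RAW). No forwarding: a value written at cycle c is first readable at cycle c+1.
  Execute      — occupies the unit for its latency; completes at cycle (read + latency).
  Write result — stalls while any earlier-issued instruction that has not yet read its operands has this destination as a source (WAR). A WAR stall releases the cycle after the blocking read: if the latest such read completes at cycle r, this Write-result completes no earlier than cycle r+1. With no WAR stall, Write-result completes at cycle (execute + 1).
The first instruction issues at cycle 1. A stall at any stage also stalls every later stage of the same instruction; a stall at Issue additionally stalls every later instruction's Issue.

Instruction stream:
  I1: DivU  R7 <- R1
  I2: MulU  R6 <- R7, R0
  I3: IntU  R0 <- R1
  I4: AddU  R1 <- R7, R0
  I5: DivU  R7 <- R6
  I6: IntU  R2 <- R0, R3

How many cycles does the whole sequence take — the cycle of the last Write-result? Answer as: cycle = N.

cycle 1: I1 issues→DivU
cycle 2: I1 reads; I2 issues→MulU
cycle 3: I3 issues→IntU
cycle 4: I3 reads; I4 issues→AddU
cycle 5: I3 exec-done
cycle 9: I1 exec-done
cycle 10: I1 writes R7
cycle 11: I2 reads; I5 issues→DivU
cycle 12: I3 writes R0
cycle 13: I4 reads; I6 issues→IntU
cycle 14: I2 exec-done; I6 reads
cycle 15: I2 writes R6; I4 exec-done; I6 exec-done
cycle 16: I4 writes R1; I5 reads; I6 writes R2
cycle 23: I5 exec-done
cycle 24: I5 writes R7

cycle = 24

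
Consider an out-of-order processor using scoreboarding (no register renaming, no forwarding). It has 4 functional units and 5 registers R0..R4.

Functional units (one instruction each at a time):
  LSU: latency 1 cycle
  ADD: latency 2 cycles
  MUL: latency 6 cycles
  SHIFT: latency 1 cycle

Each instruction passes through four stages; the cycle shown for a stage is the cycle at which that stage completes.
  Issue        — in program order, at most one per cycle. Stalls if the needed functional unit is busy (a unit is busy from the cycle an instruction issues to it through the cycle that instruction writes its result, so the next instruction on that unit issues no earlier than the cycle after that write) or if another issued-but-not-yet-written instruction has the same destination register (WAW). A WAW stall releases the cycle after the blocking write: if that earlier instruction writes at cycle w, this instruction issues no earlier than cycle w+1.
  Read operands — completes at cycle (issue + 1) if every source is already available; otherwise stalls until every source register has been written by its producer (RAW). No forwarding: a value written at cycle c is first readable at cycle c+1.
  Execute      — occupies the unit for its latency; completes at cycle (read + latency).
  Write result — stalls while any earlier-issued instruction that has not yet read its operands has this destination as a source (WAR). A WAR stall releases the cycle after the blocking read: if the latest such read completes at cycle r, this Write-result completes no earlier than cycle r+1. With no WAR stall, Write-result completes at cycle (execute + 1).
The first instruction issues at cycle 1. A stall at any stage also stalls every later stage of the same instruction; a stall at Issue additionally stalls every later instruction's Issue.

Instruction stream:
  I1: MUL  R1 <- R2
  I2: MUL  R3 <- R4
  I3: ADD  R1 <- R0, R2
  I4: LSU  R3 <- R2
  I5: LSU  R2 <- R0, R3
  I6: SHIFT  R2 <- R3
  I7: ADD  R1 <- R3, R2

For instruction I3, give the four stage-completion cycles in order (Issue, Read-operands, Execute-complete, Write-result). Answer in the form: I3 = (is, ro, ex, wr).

I3 = (11, 12, 14, 15)

t=1  I1 dispatched to MUL
t=2  I1 operands ready
t=8  I1 complete
t=9  R1←I1
t=10  I2 dispatched to MUL
t=11  I2 operands ready · I3 dispatched to ADD
t=12  I3 operands ready
t=14  I3 complete
t=15  R1←I3
t=17  I2 complete
t=18  R3←I2
t=19  I4 dispatched to LSU
t=20  I4 operands ready
t=21  I4 complete
t=22  R3←I4
t=23  I5 dispatched to LSU
t=24  I5 operands ready
t=25  I5 complete
t=26  R2←I5
t=27  I6 dispatched to SHIFT
t=28  I6 operands ready · I7 dispatched to ADD
t=29  I6 complete
t=30  R2←I6
t=31  I7 operands ready
t=33  I7 complete
t=34  R1←I7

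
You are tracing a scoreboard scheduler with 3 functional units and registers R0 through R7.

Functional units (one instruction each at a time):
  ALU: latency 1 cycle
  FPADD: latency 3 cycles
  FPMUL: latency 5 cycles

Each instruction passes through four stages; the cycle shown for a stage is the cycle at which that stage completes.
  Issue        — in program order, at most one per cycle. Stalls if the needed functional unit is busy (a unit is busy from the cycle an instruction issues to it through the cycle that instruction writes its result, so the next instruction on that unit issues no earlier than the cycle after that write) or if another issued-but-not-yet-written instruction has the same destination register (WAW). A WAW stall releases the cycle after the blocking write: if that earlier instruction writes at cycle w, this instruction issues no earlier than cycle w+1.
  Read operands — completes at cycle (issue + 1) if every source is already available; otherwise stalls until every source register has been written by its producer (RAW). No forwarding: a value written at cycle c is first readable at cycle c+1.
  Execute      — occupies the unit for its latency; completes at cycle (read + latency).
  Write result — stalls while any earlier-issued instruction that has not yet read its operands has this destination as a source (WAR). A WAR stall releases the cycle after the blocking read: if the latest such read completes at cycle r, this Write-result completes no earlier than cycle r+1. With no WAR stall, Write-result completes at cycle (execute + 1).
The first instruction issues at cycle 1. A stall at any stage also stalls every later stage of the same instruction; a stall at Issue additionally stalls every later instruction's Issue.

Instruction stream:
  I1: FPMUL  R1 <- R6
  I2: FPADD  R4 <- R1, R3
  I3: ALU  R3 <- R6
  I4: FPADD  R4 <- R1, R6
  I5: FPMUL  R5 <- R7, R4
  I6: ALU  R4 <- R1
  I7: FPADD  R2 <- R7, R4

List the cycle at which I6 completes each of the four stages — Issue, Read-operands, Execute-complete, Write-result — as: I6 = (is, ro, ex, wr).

I6 = (20, 21, 22, 23)

c1: issue I1 (FPMUL)
c2: I1 read-ops | issue I2 (FPADD)
c3: issue I3 (ALU)
c4: I3 read-ops
c5: I3 finished on ALU
c7: I1 finished on FPMUL
c8: I1→R1
c9: I2 read-ops
c10: I3→R3
c12: I2 finished on FPADD
c13: I2→R4
c14: issue I4 (FPADD)
c15: I4 read-ops | issue I5 (FPMUL)
c18: I4 finished on FPADD
c19: I4→R4
c20: I5 read-ops | issue I6 (ALU)
c21: I6 read-ops | issue I7 (FPADD)
c22: I6 finished on ALU
c23: I6→R4
c24: I7 read-ops
c25: I5 finished on FPMUL
c26: I5→R5
c27: I7 finished on FPADD
c28: I7→R2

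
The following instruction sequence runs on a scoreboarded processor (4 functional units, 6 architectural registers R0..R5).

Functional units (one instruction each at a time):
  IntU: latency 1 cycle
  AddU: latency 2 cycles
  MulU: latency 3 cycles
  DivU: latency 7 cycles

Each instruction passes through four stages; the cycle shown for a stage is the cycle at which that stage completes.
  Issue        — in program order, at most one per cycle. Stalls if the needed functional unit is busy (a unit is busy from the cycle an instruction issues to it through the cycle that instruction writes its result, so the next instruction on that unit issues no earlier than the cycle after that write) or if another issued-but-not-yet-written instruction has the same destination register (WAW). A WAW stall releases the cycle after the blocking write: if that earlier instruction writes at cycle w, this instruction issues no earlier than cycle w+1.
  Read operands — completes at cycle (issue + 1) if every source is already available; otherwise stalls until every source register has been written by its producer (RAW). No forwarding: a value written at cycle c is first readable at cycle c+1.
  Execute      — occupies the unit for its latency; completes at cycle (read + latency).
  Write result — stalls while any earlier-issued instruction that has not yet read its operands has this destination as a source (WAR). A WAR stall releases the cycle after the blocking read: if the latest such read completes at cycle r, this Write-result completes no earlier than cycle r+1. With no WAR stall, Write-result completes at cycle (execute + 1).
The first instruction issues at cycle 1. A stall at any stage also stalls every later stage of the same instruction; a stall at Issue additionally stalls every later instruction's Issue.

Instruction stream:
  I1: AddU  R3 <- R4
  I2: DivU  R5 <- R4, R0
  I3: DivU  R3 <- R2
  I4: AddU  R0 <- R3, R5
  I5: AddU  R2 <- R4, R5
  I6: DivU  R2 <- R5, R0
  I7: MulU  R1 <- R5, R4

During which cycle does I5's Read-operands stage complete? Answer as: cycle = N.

I1: IS=1 RO=2 EX=4 WR=5
I2: IS=2 RO=3 EX=10 WR=11
I3: IS=12 RO=13 EX=20 WR=21  [struct: DivU busy until I2 writes@11]
I4: IS=13 RO=22 EX=24 WR=25  [RAW R3: wait I3 write@21]
I5: IS=26 RO=27 EX=29 WR=30  [struct: AddU busy until I4 writes@25]
I6: IS=31 RO=32 EX=39 WR=40  [WAW R2: wait I5 write@30]
I7: IS=32 RO=33 EX=36 WR=37

cycle = 27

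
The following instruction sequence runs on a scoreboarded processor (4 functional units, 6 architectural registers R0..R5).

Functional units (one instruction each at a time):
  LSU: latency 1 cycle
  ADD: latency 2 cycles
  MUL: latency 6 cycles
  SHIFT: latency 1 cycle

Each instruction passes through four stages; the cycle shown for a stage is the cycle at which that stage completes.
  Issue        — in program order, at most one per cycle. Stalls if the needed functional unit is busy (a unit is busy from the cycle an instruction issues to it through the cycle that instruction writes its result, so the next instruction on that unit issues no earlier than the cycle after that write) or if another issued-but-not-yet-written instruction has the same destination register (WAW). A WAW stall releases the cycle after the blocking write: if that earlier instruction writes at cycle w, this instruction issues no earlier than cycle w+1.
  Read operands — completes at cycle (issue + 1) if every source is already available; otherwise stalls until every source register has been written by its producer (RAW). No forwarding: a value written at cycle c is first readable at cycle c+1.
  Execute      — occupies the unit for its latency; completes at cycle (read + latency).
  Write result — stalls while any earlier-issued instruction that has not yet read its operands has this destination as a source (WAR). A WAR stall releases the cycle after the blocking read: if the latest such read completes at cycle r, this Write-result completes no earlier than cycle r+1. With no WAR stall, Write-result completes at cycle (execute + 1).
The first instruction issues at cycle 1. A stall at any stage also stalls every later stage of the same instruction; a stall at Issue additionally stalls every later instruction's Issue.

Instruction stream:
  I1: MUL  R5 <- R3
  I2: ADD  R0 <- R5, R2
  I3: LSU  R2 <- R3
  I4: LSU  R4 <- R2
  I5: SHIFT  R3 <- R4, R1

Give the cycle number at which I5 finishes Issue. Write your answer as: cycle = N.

cycle = 13

I1  is:1  ro:2  ex:8  wr:9
I2  is:2  ro:10  ex:12  wr:13  — RAW R5: wait I1 write@9
I3  is:3  ro:4  ex:5  wr:11  — WAR R2: wait I2 read@10
I4  is:12  ro:13  ex:14  wr:15  — struct: LSU busy until I3 writes@11
I5  is:13  ro:16  ex:17  wr:18  — RAW R4: wait I4 write@15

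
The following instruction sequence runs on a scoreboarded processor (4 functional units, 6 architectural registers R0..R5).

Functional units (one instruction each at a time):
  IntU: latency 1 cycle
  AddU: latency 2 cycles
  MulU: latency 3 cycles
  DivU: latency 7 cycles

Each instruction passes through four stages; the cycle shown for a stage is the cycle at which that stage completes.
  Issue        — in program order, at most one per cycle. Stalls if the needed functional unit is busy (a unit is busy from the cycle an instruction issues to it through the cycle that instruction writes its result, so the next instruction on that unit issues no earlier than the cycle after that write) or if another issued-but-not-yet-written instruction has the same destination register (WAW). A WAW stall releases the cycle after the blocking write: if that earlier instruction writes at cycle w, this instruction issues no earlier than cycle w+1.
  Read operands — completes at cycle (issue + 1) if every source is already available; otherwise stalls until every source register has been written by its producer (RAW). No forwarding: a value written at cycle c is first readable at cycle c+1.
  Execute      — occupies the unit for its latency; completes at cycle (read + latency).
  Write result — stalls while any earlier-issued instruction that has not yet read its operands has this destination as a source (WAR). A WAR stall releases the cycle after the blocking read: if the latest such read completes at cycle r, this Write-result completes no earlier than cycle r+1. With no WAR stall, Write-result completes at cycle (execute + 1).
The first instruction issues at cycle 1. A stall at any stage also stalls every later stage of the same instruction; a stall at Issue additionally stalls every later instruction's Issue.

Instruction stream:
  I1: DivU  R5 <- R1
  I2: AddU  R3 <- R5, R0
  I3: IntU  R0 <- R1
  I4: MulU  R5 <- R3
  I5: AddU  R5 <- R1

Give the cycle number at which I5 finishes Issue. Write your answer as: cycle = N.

[1] issue I1 (DivU)
[2] I1 read-ops; issue I2 (AddU)
[3] issue I3 (IntU)
[4] I3 read-ops
[5] I3 finished on IntU
[9] I1 finished on DivU
[10] I1→R5
[11] I2 read-ops; issue I4 (MulU)
[12] I3→R0
[13] I2 finished on AddU
[14] I2→R3
[15] I4 read-ops
[18] I4 finished on MulU
[19] I4→R5
[20] issue I5 (AddU)
[21] I5 read-ops
[23] I5 finished on AddU
[24] I5→R5

cycle = 20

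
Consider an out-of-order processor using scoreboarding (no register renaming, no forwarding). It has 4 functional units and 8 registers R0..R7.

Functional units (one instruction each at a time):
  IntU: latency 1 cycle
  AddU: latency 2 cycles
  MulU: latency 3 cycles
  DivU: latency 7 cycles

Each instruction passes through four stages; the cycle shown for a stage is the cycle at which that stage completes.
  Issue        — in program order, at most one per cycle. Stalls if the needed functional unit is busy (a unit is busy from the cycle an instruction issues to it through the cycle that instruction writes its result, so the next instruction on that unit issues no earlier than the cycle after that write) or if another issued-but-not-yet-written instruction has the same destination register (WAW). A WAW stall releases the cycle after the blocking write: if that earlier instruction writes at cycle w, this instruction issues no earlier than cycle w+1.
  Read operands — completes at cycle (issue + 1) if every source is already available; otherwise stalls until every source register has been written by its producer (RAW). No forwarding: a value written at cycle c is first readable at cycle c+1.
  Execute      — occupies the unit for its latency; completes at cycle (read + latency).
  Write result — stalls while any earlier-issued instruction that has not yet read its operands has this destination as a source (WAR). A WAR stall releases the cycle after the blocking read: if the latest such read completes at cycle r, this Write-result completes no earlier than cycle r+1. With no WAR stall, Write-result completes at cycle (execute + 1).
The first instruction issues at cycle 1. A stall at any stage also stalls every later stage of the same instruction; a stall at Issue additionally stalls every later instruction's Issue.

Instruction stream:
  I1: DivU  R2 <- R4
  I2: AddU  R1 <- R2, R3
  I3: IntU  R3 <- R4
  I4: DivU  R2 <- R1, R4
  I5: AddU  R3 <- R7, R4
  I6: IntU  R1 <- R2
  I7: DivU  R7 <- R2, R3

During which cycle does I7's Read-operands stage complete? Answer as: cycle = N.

cycle 1: I1 dispatched to DivU
cycle 2: I1 operands ready · I2 dispatched to AddU
cycle 3: I3 dispatched to IntU
cycle 4: I3 operands ready
cycle 5: I3 complete
cycle 9: I1 complete
cycle 10: R2←I1
cycle 11: I2 operands ready · I4 dispatched to DivU
cycle 12: R3←I3
cycle 13: I2 complete
cycle 14: R1←I2
cycle 15: I4 operands ready · I5 dispatched to AddU
cycle 16: I5 operands ready · I6 dispatched to IntU
cycle 18: I5 complete
cycle 19: R3←I5
cycle 22: I4 complete
cycle 23: R2←I4
cycle 24: I6 operands ready · I7 dispatched to DivU
cycle 25: I6 complete · I7 operands ready
cycle 26: R1←I6
cycle 32: I7 complete
cycle 33: R7←I7

cycle = 25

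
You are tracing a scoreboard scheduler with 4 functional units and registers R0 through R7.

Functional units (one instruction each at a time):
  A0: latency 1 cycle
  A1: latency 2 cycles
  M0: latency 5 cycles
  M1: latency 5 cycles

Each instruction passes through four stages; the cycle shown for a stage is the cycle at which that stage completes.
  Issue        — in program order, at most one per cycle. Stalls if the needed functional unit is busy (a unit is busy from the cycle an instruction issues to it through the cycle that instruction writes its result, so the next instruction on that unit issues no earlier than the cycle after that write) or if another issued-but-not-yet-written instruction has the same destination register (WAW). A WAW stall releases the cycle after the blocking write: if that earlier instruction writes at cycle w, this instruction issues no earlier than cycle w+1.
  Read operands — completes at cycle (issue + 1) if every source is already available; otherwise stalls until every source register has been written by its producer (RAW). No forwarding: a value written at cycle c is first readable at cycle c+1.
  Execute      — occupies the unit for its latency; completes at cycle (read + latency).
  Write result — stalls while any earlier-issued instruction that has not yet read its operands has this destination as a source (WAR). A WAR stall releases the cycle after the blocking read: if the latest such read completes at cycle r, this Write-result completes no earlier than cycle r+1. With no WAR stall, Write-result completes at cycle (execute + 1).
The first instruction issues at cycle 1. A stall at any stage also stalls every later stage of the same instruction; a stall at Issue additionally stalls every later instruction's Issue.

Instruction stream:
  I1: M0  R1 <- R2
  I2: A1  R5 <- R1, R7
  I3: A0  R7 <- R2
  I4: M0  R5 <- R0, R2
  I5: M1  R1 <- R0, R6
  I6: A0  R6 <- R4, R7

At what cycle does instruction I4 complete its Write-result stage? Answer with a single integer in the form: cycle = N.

cycle = 20

I1: IS=1 RO=2 EX=7 WR=8
I2: IS=2 RO=9 EX=11 WR=12  [RAW R1: wait I1 write@8]
I3: IS=3 RO=4 EX=5 WR=10  [WAR R7: wait I2 read@9]
I4: IS=13 RO=14 EX=19 WR=20  [WAW R5: wait I2 write@12]
I5: IS=14 RO=15 EX=20 WR=21
I6: IS=15 RO=16 EX=17 WR=18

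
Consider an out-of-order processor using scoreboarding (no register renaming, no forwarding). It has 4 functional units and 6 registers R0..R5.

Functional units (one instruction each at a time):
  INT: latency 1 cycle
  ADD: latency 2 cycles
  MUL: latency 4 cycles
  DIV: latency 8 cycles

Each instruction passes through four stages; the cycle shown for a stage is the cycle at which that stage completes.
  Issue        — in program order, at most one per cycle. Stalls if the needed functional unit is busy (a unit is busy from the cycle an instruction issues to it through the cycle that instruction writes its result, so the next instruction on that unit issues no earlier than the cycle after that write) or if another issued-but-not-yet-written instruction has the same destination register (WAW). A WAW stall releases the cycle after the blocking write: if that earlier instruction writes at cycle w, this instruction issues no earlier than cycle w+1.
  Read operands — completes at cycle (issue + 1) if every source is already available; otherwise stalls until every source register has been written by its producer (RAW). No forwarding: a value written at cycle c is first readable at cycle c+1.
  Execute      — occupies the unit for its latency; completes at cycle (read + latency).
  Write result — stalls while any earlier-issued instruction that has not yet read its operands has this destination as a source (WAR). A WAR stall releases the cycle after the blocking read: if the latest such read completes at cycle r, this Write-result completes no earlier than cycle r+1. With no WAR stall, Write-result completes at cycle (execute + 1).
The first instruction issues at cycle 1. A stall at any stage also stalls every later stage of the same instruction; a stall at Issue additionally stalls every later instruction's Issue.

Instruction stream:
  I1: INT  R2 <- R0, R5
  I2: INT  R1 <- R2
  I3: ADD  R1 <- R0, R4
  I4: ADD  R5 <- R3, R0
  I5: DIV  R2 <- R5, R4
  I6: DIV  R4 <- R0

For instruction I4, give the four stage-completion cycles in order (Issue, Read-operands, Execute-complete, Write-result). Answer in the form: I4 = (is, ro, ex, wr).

1) issue 1, read 2, done 3, write 4
2) issue 5, read 6, done 7, write 8  <struct: INT busy until I1 writes@4>
3) issue 9, read 10, done 12, write 13  <WAW R1: wait I2 write@8>
4) issue 14, read 15, done 17, write 18  <struct: ADD busy until I3 writes@13>
5) issue 15, read 19, done 27, write 28  <RAW R5: wait I4 write@18>
6) issue 29, read 30, done 38, write 39  <struct: DIV busy until I5 writes@28>

I4 = (14, 15, 17, 18)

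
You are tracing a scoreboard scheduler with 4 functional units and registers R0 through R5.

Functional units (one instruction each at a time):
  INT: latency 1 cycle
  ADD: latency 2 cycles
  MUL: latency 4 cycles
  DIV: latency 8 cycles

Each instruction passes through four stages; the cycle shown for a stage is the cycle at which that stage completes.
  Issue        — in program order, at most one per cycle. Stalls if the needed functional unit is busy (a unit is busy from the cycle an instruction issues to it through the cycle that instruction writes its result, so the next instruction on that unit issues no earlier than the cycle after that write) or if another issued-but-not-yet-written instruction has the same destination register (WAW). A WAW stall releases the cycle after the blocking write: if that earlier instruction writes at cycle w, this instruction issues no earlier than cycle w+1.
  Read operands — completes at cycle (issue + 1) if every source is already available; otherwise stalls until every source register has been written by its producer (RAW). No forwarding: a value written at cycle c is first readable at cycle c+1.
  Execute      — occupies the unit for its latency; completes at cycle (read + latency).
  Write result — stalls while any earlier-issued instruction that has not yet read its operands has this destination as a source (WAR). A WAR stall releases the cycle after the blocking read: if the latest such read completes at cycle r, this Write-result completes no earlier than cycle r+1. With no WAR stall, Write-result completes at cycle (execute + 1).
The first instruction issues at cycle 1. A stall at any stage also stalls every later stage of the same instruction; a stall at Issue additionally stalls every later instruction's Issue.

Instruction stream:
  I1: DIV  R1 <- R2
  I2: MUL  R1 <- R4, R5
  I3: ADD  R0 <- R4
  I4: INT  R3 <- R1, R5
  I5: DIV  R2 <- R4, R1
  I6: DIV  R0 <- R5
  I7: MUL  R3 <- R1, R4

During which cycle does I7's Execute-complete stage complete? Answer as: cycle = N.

I1 -> (1, 2, 10, 11)
I2 -> (12, 13, 17, 18)  // WAW R1: wait I1 write@11
I3 -> (13, 14, 16, 17)
I4 -> (14, 19, 20, 21)  // RAW R1: wait I2 write@18
I5 -> (15, 19, 27, 28)  // RAW R1: wait I2 write@18
I6 -> (29, 30, 38, 39)  // struct: DIV busy until I5 writes@28
I7 -> (30, 31, 35, 36)

cycle = 35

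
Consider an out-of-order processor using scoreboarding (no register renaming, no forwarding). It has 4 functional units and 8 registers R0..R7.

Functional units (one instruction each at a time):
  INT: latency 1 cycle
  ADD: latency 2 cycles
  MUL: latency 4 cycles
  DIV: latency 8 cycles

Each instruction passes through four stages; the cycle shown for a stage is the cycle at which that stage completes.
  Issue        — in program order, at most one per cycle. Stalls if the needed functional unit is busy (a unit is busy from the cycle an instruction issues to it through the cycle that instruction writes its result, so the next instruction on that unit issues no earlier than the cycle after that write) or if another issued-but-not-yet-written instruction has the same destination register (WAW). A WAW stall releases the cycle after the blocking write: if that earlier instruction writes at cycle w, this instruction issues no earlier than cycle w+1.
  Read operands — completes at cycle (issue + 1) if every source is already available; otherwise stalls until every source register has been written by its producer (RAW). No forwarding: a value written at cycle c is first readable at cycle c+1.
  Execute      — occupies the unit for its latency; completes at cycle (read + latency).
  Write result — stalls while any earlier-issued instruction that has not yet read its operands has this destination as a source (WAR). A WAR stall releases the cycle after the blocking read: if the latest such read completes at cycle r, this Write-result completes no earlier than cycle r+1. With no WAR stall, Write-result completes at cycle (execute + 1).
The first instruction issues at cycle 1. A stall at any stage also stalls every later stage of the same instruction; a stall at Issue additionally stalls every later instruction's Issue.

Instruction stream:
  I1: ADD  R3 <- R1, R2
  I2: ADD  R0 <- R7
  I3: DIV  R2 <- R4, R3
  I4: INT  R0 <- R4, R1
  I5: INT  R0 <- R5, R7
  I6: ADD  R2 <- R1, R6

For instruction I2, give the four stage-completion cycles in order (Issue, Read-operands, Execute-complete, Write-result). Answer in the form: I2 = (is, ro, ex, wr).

[1] I1→ADD
[2] I1 RO
[4] I1 EX
[5] I1 WR R3
[6] I2→ADD
[7] I2 RO, I3→DIV
[8] I3 RO
[9] I2 EX
[10] I2 WR R0
[11] I4→INT
[12] I4 RO
[13] I4 EX
[14] I4 WR R0
[15] I5→INT
[16] I3 EX, I5 RO
[17] I3 WR R2, I5 EX
[18] I5 WR R0, I6→ADD
[19] I6 RO
[21] I6 EX
[22] I6 WR R2

I2 = (6, 7, 9, 10)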